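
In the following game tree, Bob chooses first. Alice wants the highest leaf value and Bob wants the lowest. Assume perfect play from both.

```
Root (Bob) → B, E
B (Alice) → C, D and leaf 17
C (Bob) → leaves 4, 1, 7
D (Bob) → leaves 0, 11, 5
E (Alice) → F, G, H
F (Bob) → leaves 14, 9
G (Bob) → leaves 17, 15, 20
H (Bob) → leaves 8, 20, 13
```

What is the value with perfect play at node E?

F: min(14, 9) = 9
G: min(17, 15, 20) = 15
H: min(8, 20, 13) = 8
E: max(9, 15, 8) = 15

15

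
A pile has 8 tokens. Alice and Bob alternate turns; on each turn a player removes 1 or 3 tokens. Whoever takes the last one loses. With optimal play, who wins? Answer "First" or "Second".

First

W/L table (W = player to move can force a win):
i:   0  1  2  3  4  5  6  7  8
     W  L  W  L  W  L  W  L  W
Position 8 is W, so the first player wins.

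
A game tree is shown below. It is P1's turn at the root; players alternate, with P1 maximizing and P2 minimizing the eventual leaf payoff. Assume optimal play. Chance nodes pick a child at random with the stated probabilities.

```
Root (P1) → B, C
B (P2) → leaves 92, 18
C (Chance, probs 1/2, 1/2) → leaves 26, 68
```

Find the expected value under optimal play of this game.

47

B (P2): min(92, 18) = 18
C (Chance): 1/2·26 + 1/2·68 = 47
Root (P1): max(18, 47) = 47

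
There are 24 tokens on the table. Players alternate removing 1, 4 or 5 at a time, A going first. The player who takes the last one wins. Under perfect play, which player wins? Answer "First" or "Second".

Second

i:   0  1  2  3  4  5  6  7  8  9 10 11 12 13 14 15 16 17 18 19 20 21 22 23 24
     L  W  L  W  W  W  W  W  L  W  L  W  W  W  W  W  L  W  L  W  W  W  W  W  L
Position 24 is L, so the second player wins.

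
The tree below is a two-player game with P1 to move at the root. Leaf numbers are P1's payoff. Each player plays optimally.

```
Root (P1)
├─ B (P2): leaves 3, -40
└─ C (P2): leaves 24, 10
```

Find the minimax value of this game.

B (P2): min(3, -40) = -40
C (P2): min(24, 10) = 10
Root (P1): max(-40, 10) = 10

10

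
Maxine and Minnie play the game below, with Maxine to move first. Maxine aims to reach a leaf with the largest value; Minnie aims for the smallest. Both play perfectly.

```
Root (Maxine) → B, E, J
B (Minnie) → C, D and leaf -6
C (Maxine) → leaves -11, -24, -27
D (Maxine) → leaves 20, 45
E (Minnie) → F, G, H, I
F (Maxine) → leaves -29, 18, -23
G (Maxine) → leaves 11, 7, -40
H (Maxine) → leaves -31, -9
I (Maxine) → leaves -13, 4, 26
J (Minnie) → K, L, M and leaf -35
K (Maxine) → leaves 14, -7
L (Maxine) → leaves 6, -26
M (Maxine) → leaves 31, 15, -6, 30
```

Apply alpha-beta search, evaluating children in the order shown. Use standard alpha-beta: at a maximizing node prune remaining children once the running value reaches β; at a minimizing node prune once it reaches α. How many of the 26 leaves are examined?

21

C [α=-∞,β=+∞]: v=-11
D [α=-∞,β=-11]: v=20 after child 1 ≥ β → β-cutoff, skip 1
B [α=-∞,β=+∞]: v=-11
F [α=-11,β=+∞]: v=18
G [α=-11,β=18]: v=11
H [α=-11,β=11]: v=-9
I [α=-11,β=-9]: v=4 after child 2 ≥ β → β-cutoff, skip 1
E [α=-11,β=+∞]: v=-9
K [α=-9,β=+∞]: v=14
L [α=-9,β=14]: v=6
M [α=-9,β=6]: v=31 after child 1 ≥ β → β-cutoff, skip 3
J [α=-9,β=+∞]: v=-35
Root [α=-∞,β=+∞]: v=-9
Leaves evaluated: 21 of 26.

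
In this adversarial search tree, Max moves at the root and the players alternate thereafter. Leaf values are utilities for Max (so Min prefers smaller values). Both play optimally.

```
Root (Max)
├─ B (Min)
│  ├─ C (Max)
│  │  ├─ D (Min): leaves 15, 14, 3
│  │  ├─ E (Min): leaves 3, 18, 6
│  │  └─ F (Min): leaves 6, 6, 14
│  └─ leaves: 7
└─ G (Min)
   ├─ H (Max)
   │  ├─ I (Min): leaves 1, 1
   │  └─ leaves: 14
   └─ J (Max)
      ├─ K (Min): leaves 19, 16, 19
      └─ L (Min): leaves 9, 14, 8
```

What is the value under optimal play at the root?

D (Min): min(15, 14, 3) = 3
E (Min): min(3, 18, 6) = 3
F (Min): min(6, 6, 14) = 6
C (Max): max(3, 3, 6) = 6
B (Min): min(6, 7) = 6
I (Min): min(1, 1) = 1
H (Max): max(1, 14) = 14
K (Min): min(19, 16, 19) = 16
L (Min): min(9, 14, 8) = 8
J (Max): max(16, 8) = 16
G (Min): min(14, 16) = 14
Root (Max): max(6, 14) = 14

14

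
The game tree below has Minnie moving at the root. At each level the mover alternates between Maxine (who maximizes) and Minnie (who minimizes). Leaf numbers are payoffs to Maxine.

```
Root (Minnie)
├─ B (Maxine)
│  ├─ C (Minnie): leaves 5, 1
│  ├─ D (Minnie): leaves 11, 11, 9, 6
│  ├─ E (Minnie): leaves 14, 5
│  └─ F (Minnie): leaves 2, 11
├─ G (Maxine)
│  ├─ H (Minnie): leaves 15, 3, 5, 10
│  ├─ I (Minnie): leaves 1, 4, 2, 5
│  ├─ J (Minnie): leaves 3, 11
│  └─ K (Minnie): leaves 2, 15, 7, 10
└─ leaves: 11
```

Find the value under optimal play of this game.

3

C (Minnie): min(5, 1) = 1
D (Minnie): min(11, 11, 9, 6) = 6
E (Minnie): min(14, 5) = 5
F (Minnie): min(2, 11) = 2
B (Maxine): max(1, 6, 5, 2) = 6
H (Minnie): min(15, 3, 5, 10) = 3
I (Minnie): min(1, 4, 2, 5) = 1
J (Minnie): min(3, 11) = 3
K (Minnie): min(2, 15, 7, 10) = 2
G (Maxine): max(3, 1, 3, 2) = 3
Root (Minnie): min(6, 3, 11) = 3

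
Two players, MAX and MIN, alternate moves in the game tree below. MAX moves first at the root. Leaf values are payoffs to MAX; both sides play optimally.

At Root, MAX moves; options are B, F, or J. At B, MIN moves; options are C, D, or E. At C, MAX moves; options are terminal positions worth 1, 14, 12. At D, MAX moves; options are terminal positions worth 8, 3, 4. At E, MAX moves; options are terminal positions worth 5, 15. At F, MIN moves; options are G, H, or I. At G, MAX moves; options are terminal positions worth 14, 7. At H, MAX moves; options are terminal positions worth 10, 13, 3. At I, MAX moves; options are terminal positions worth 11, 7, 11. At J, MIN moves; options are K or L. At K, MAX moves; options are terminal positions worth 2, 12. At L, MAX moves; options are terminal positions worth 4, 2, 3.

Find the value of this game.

11

C (MAX): max(1, 14, 12) = 14
D (MAX): max(8, 3, 4) = 8
E (MAX): max(5, 15) = 15
B (MIN): min(14, 8, 15) = 8
G (MAX): max(14, 7) = 14
H (MAX): max(10, 13, 3) = 13
I (MAX): max(11, 7, 11) = 11
F (MIN): min(14, 13, 11) = 11
K (MAX): max(2, 12) = 12
L (MAX): max(4, 2, 3) = 4
J (MIN): min(12, 4) = 4
Root (MAX): max(8, 11, 4) = 11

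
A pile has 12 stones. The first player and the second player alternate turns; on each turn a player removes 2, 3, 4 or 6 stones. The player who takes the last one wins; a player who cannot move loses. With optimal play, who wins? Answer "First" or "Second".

First

W/L table (W = player to move can force a win):
i:   0  1  2  3  4  5  6  7  8  9 10 11 12
     L  L  W  W  W  W  W  W  L  L  W  W  W
Position 12 is W, so the first player wins.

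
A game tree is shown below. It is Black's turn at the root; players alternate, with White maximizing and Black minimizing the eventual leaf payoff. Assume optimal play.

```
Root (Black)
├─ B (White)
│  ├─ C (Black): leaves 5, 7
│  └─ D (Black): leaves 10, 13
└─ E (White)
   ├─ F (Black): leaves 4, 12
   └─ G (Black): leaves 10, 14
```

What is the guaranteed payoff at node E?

10

F: min(4, 12) = 4
G: min(10, 14) = 10
E: max(4, 10) = 10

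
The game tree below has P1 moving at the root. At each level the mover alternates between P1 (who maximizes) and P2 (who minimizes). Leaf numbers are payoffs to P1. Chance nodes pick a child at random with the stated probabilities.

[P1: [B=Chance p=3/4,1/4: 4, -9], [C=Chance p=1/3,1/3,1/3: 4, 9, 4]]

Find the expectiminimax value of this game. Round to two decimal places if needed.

B (Chance): 3/4·4 + 1/4·-9 = 0.75
C (Chance): 1/3·4 + 1/3·9 + 1/3·4 = 5.67
Root (P1): max(0.75, 5.67) = 5.67

5.67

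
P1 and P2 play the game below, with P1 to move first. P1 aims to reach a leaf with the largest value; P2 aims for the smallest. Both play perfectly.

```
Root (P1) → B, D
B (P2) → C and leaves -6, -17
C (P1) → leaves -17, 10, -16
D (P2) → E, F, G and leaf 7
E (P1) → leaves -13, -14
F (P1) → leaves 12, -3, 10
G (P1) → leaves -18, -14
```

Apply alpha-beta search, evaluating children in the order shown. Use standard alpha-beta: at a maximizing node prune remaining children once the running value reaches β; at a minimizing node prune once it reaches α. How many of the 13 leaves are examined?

C [α=-∞,β=+∞]: v=10
B [α=-∞,β=+∞]: v=-17
E [α=-17,β=+∞]: v=-13
F [α=-17,β=-13]: v=12 after child 1 ≥ β → β-cutoff, skip 2
G [α=-17,β=-13]: v=-14
D [α=-17,β=+∞]: v=-14
Root [α=-∞,β=+∞]: v=-14
Leaves evaluated: 11 of 13.

11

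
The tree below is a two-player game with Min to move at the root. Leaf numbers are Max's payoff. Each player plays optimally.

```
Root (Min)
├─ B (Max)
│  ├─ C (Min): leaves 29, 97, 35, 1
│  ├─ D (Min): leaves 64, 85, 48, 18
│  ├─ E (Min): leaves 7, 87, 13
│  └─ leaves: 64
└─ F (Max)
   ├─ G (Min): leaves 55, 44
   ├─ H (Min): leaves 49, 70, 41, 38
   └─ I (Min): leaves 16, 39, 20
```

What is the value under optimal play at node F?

G: min(55, 44) = 44
H: min(49, 70, 41, 38) = 38
I: min(16, 39, 20) = 16
F: max(44, 38, 16) = 44

44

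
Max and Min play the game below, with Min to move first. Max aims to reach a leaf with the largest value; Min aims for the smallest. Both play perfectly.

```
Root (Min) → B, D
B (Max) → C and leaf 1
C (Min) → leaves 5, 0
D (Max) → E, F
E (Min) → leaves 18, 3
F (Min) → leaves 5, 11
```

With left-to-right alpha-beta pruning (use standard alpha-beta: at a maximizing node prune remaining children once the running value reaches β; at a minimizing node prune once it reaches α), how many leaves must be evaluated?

C [α=-∞,β=+∞]: v=0
B [α=-∞,β=+∞]: v=1
E [α=-∞,β=1]: v=3
D [α=-∞,β=1]: v=3 after child 1 ≥ β → β-cutoff, skip 1
Root [α=-∞,β=+∞]: v=1
Leaves evaluated: 5 of 7.

5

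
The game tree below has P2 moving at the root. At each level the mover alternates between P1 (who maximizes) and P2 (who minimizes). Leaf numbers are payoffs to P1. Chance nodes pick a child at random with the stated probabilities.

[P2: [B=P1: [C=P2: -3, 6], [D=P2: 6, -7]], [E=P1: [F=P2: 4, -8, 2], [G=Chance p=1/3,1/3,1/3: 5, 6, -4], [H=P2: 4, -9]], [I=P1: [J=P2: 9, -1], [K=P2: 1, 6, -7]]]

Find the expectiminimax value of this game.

C (P2): min(-3, 6) = -3
D (P2): min(6, -7) = -7
B (P1): max(-3, -7) = -3
F (P2): min(4, -8, 2) = -8
G (Chance): 1/3·5 + 1/3·6 + 1/3·-4 = 2.33
H (P2): min(4, -9) = -9
E (P1): max(-8, 2.33, -9) = 2.33
J (P2): min(9, -1) = -1
K (P2): min(1, 6, -7) = -7
I (P1): max(-1, -7) = -1
Root (P2): min(-3, 2.33, -1) = -3

-3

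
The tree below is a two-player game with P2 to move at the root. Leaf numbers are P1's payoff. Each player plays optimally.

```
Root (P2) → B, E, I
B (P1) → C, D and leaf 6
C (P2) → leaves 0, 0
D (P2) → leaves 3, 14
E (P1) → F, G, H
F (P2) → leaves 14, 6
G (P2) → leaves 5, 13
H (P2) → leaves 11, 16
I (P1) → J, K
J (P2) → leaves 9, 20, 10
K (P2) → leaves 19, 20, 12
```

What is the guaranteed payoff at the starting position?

6

C (P2): min(0, 0) = 0
D (P2): min(3, 14) = 3
B (P1): max(0, 3, 6) = 6
F (P2): min(14, 6) = 6
G (P2): min(5, 13) = 5
H (P2): min(11, 16) = 11
E (P1): max(6, 5, 11) = 11
J (P2): min(9, 20, 10) = 9
K (P2): min(19, 20, 12) = 12
I (P1): max(9, 12) = 12
Root (P2): min(6, 11, 12) = 6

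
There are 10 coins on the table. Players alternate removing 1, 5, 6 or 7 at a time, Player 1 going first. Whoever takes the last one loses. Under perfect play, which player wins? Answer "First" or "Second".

First

Mark each pile size as W (mover wins) or L (mover loses):
i:   0  1  2  3  4  5  6  7  8  9 10
     W  L  W  L  W  L  W  W  W  W  W
Position 10 is W, so the first player wins.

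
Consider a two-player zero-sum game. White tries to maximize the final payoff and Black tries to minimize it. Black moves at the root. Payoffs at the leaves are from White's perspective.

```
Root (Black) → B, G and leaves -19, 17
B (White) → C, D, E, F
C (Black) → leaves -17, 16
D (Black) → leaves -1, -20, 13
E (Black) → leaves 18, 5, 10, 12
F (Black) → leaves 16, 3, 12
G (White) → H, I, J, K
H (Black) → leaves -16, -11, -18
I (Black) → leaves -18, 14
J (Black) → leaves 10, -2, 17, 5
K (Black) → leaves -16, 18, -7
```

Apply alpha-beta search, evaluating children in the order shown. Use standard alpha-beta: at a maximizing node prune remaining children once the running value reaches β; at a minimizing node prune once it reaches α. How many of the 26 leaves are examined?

21

C [α=-∞,β=+∞]: v=-17
D [α=-17,β=+∞]: v=-20 after child 2 ≤ α → α-cutoff, skip 1
E [α=-17,β=+∞]: v=5
F [α=5,β=+∞]: v=3 after child 2 ≤ α → α-cutoff, skip 1
B [α=-∞,β=+∞]: v=5
H [α=-∞,β=5]: v=-18
I [α=-18,β=5]: v=-18 after child 1 ≤ α → α-cutoff, skip 1
J [α=-18,β=5]: v=-2
K [α=-2,β=5]: v=-16 after child 1 ≤ α → α-cutoff, skip 2
G [α=-∞,β=5]: v=-2
Root [α=-∞,β=+∞]: v=-19
Leaves evaluated: 21 of 26.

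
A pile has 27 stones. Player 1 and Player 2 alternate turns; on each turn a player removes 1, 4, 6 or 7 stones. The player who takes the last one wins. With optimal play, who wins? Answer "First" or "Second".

First

i:   0  1  2  3  4  5  6  7  8  9 10 11 12 13 14 15 16 17 18 19 20 21 22 23 24 25 26 27
     L  W  L  W  W  L  W  W  W  W  L  W  W  L  W  L  W  W  L  W  W  W  W  L  W  W  L  W
Position 27 is W, so the first player wins.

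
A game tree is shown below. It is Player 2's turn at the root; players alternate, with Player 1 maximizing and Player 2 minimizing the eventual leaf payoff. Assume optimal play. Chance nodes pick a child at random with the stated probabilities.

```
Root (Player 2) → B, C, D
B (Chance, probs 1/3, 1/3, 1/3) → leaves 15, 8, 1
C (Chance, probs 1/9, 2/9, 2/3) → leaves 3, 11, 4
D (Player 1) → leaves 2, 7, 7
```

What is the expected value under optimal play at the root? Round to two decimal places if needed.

B (Chance): 1/3·15 + 1/3·8 + 1/3·1 = 8
C (Chance): 1/9·3 + 2/9·11 + 2/3·4 = 5.44
D (Player 1): max(2, 7, 7) = 7
Root (Player 2): min(8, 5.44, 7) = 5.44

5.44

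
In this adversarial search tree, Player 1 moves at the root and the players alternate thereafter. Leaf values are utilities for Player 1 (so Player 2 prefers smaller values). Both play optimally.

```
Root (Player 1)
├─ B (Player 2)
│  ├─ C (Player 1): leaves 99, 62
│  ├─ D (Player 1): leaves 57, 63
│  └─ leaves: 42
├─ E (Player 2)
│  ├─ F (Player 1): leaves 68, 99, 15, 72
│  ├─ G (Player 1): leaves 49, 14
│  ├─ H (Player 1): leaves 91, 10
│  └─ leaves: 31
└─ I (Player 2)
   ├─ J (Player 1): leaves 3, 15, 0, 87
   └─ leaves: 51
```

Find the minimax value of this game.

51

C (Player 1): max(99, 62) = 99
D (Player 1): max(57, 63) = 63
B (Player 2): min(99, 63, 42) = 42
F (Player 1): max(68, 99, 15, 72) = 99
G (Player 1): max(49, 14) = 49
H (Player 1): max(91, 10) = 91
E (Player 2): min(99, 49, 91, 31) = 31
J (Player 1): max(3, 15, 0, 87) = 87
I (Player 2): min(87, 51) = 51
Root (Player 1): max(42, 31, 51) = 51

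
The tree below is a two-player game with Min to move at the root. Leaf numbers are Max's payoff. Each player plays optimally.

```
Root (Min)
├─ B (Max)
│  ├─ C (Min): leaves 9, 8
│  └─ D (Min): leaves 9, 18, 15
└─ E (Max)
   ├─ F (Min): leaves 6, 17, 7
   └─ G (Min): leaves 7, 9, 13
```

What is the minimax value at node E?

7

F: min(6, 17, 7) = 6
G: min(7, 9, 13) = 7
E: max(6, 7) = 7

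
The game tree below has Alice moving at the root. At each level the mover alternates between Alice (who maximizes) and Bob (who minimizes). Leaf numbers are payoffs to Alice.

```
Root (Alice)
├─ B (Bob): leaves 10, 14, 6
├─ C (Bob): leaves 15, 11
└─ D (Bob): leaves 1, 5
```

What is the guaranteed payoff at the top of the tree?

11

B (Bob): min(10, 14, 6) = 6
C (Bob): min(15, 11) = 11
D (Bob): min(1, 5) = 1
Root (Alice): max(6, 11, 1) = 11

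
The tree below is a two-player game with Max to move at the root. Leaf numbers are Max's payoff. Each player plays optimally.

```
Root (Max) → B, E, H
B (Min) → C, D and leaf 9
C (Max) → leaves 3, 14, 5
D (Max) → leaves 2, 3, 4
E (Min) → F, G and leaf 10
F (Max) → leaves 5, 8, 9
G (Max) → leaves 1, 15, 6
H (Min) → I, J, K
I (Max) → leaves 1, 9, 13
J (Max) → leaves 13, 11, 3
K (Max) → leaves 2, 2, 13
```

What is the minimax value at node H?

13

I: max(1, 9, 13) = 13
J: max(13, 11, 3) = 13
K: max(2, 2, 13) = 13
H: min(13, 13, 13) = 13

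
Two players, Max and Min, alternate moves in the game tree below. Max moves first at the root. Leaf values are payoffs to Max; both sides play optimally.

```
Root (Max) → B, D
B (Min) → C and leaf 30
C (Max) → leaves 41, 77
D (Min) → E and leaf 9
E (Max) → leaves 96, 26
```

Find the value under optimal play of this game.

C (Max): max(41, 77) = 77
B (Min): min(77, 30) = 30
E (Max): max(96, 26) = 96
D (Min): min(96, 9) = 9
Root (Max): max(30, 9) = 30

30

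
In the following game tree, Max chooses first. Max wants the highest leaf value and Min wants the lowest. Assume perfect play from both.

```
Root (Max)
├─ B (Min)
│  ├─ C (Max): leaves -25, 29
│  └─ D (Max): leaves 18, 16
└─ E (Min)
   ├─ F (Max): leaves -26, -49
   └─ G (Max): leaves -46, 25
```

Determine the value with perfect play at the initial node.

18

C (Max): max(-25, 29) = 29
D (Max): max(18, 16) = 18
B (Min): min(29, 18) = 18
F (Max): max(-26, -49) = -26
G (Max): max(-46, 25) = 25
E (Min): min(-26, 25) = -26
Root (Max): max(18, -26) = 18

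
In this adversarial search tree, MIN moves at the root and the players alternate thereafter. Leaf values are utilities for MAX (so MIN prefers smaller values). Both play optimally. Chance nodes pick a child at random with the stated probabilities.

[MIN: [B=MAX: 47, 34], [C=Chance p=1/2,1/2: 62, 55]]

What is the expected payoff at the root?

47

B (MAX): max(47, 34) = 47
C (Chance): 1/2·62 + 1/2·55 = 58.5
Root (MIN): min(47, 58.5) = 47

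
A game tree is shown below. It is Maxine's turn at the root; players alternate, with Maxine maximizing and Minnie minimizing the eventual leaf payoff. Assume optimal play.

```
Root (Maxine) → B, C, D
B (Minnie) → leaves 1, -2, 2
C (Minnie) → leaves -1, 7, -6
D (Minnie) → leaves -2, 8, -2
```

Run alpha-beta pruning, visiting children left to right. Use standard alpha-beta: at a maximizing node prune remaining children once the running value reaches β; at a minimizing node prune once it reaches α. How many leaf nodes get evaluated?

7

B [α=-∞,β=+∞]: v=-2
C [α=-2,β=+∞]: v=-6
D [α=-2,β=+∞]: v=-2 after child 1 ≤ α → α-cutoff, skip 2
Root [α=-∞,β=+∞]: v=-2
Leaves evaluated: 7 of 9.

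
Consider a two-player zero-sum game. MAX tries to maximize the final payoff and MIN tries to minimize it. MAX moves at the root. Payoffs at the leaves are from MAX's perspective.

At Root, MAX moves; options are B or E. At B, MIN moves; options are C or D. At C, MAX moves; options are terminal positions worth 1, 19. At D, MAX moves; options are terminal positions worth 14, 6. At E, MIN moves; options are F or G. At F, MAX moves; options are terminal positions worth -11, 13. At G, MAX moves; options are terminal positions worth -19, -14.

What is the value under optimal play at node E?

-14

F: max(-11, 13) = 13
G: max(-19, -14) = -14
E: min(13, -14) = -14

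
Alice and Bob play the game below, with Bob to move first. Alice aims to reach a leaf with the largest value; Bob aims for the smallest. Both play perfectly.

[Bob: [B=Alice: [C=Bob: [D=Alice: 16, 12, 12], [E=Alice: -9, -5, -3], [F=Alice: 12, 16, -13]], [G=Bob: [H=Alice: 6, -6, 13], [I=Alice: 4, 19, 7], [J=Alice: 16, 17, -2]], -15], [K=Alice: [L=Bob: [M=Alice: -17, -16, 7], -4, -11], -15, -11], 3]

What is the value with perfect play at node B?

13

D: max(16, 12, 12) = 16
E: max(-9, -5, -3) = -3
F: max(12, 16, -13) = 16
C: min(16, -3, 16) = -3
H: max(6, -6, 13) = 13
I: max(4, 19, 7) = 19
J: max(16, 17, -2) = 17
G: min(13, 19, 17) = 13
B: max(-3, 13, -15) = 13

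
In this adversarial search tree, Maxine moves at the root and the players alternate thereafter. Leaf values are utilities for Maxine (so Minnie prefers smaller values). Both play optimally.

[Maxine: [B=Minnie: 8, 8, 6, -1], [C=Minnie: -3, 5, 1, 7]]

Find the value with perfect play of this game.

-1

B (Minnie): min(8, 8, 6, -1) = -1
C (Minnie): min(-3, 5, 1, 7) = -3
Root (Maxine): max(-1, -3) = -1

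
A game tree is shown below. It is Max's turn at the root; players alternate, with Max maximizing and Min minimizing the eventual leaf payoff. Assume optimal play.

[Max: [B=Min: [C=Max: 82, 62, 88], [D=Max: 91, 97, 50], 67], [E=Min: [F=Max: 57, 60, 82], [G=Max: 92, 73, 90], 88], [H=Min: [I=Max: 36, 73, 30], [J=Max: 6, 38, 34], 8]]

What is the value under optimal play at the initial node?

82

C (Max): max(82, 62, 88) = 88
D (Max): max(91, 97, 50) = 97
B (Min): min(88, 97, 67) = 67
F (Max): max(57, 60, 82) = 82
G (Max): max(92, 73, 90) = 92
E (Min): min(82, 92, 88) = 82
I (Max): max(36, 73, 30) = 73
J (Max): max(6, 38, 34) = 38
H (Min): min(73, 38, 8) = 8
Root (Max): max(67, 82, 8) = 82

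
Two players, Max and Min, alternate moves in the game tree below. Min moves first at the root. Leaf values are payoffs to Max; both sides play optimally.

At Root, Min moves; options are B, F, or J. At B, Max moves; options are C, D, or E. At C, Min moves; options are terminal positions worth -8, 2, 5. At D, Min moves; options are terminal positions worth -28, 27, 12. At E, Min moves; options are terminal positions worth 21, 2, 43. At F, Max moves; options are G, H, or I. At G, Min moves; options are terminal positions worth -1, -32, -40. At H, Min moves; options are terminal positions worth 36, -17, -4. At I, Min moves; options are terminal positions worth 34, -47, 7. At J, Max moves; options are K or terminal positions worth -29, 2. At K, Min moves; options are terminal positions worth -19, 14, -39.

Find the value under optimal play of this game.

-17

C (Min): min(-8, 2, 5) = -8
D (Min): min(-28, 27, 12) = -28
E (Min): min(21, 2, 43) = 2
B (Max): max(-8, -28, 2) = 2
G (Min): min(-1, -32, -40) = -40
H (Min): min(36, -17, -4) = -17
I (Min): min(34, -47, 7) = -47
F (Max): max(-40, -17, -47) = -17
K (Min): min(-19, 14, -39) = -39
J (Max): max(-39, -29, 2) = 2
Root (Min): min(2, -17, 2) = -17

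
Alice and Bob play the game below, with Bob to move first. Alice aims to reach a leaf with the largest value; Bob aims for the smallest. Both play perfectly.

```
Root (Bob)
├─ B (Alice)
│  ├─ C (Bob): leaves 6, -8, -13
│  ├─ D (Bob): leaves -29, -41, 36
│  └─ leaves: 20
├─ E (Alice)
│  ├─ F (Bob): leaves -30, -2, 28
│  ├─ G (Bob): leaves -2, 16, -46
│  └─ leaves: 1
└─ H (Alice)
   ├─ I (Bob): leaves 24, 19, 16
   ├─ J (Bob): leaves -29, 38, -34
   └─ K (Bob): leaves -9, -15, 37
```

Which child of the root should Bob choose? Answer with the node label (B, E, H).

C (Bob): min(6, -8, -13) = -13
D (Bob): min(-29, -41, 36) = -41
B (Alice): max(-13, -41, 20) = 20
F (Bob): min(-30, -2, 28) = -30
G (Bob): min(-2, 16, -46) = -46
E (Alice): max(-30, -46, 1) = 1
I (Bob): min(24, 19, 16) = 16
J (Bob): min(-29, 38, -34) = -34
K (Bob): min(-9, -15, 37) = -15
H (Alice): max(16, -34, -15) = 16
Root (Bob): min(20, 1, 16) = 1
Bob picks the child with the lowest value: E (value 1).

E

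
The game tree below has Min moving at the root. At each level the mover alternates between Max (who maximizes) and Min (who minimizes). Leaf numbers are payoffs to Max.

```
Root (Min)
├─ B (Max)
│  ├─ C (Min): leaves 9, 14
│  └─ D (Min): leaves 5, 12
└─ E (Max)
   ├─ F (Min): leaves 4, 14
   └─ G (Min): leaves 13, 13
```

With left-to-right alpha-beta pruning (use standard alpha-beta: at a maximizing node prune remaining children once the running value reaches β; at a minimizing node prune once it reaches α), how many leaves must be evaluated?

7

C [α=-∞,β=+∞]: v=9
D [α=9,β=+∞]: v=5 after child 1 ≤ α → α-cutoff, skip 1
B [α=-∞,β=+∞]: v=9
F [α=-∞,β=9]: v=4
G [α=4,β=9]: v=13
E [α=-∞,β=9]: v=13
Root [α=-∞,β=+∞]: v=9
Leaves evaluated: 7 of 8.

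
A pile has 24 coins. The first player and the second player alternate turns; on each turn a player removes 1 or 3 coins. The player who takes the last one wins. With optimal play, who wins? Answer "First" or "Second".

i:   0  1  2  3  4  5  6  7  8  9 10 11 12 13 14 15 16 17 18 19 20 21 22 23 24
     L  W  L  W  L  W  L  W  L  W  L  W  L  W  L  W  L  W  L  W  L  W  L  W  L
Position 24 is L, so the second player wins.

Second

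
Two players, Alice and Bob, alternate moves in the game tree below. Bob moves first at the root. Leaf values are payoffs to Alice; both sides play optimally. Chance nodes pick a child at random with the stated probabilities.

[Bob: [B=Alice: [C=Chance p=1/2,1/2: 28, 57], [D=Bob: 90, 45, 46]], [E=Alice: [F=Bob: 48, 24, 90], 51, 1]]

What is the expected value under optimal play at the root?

45

C (Chance): 1/2·28 + 1/2·57 = 42.5
D (Bob): min(90, 45, 46) = 45
B (Alice): max(42.5, 45) = 45
F (Bob): min(48, 24, 90) = 24
E (Alice): max(24, 51, 1) = 51
Root (Bob): min(45, 51) = 45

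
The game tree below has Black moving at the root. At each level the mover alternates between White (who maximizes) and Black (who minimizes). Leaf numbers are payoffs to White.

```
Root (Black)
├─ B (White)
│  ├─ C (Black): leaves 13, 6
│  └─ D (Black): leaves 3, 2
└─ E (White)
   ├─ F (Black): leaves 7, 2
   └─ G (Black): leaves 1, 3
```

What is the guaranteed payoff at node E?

F: min(7, 2) = 2
G: min(1, 3) = 1
E: max(2, 1) = 2

2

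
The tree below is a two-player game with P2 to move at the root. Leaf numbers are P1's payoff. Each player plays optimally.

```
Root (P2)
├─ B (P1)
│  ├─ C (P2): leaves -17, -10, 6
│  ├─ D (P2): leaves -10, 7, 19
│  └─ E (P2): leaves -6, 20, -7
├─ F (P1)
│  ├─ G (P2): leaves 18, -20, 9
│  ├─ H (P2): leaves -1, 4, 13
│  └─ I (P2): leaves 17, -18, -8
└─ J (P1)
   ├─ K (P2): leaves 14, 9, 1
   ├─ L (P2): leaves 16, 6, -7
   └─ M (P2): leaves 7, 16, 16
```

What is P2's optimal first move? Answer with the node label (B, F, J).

C (P2): min(-17, -10, 6) = -17
D (P2): min(-10, 7, 19) = -10
E (P2): min(-6, 20, -7) = -7
B (P1): max(-17, -10, -7) = -7
G (P2): min(18, -20, 9) = -20
H (P2): min(-1, 4, 13) = -1
I (P2): min(17, -18, -8) = -18
F (P1): max(-20, -1, -18) = -1
K (P2): min(14, 9, 1) = 1
L (P2): min(16, 6, -7) = -7
M (P2): min(7, 16, 16) = 7
J (P1): max(1, -7, 7) = 7
Root (P2): min(-7, -1, 7) = -7
P2 picks the child with the lowest value: B (value -7).

B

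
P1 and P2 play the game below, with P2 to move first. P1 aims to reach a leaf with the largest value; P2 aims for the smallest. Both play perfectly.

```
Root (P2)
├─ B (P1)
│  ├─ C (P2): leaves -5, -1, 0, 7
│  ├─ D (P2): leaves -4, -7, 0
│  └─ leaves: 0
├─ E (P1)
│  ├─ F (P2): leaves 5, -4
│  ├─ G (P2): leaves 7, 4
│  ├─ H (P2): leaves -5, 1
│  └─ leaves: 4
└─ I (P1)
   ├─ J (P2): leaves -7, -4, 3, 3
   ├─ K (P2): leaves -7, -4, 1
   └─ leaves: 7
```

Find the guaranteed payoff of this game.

C (P2): min(-5, -1, 0, 7) = -5
D (P2): min(-4, -7, 0) = -7
B (P1): max(-5, -7, 0) = 0
F (P2): min(5, -4) = -4
G (P2): min(7, 4) = 4
H (P2): min(-5, 1) = -5
E (P1): max(-4, 4, -5, 4) = 4
J (P2): min(-7, -4, 3, 3) = -7
K (P2): min(-7, -4, 1) = -7
I (P1): max(-7, -7, 7) = 7
Root (P2): min(0, 4, 7) = 0

0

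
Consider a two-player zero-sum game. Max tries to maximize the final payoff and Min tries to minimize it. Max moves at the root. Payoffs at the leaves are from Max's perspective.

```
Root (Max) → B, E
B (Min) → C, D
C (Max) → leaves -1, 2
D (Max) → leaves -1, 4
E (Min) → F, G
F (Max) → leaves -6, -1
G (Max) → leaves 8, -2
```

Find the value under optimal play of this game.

C (Max): max(-1, 2) = 2
D (Max): max(-1, 4) = 4
B (Min): min(2, 4) = 2
F (Max): max(-6, -1) = -1
G (Max): max(8, -2) = 8
E (Min): min(-1, 8) = -1
Root (Max): max(2, -1) = 2

2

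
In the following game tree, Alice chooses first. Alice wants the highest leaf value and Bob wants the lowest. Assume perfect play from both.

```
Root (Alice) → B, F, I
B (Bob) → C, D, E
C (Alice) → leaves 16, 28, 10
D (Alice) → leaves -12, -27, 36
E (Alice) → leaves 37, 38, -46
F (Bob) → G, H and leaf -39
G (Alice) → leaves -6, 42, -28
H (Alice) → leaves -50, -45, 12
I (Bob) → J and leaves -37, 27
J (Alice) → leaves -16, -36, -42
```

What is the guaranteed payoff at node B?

C: max(16, 28, 10) = 28
D: max(-12, -27, 36) = 36
E: max(37, 38, -46) = 38
B: min(28, 36, 38) = 28

28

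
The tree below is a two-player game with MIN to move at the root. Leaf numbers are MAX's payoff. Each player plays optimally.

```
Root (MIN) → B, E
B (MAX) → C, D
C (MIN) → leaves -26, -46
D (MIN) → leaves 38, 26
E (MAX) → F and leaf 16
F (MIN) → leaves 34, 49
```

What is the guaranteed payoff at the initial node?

C (MIN): min(-26, -46) = -46
D (MIN): min(38, 26) = 26
B (MAX): max(-46, 26) = 26
F (MIN): min(34, 49) = 34
E (MAX): max(34, 16) = 34
Root (MIN): min(26, 34) = 26

26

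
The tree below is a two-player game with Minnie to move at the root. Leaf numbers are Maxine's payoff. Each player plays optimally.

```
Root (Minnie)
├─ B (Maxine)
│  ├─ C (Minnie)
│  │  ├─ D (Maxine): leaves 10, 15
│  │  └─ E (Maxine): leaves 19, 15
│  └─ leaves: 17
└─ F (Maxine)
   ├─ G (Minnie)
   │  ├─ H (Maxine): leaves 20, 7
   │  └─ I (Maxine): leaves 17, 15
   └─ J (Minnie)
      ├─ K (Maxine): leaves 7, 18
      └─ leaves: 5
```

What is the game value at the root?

D (Maxine): max(10, 15) = 15
E (Maxine): max(19, 15) = 19
C (Minnie): min(15, 19) = 15
B (Maxine): max(15, 17) = 17
H (Maxine): max(20, 7) = 20
I (Maxine): max(17, 15) = 17
G (Minnie): min(20, 17) = 17
K (Maxine): max(7, 18) = 18
J (Minnie): min(18, 5) = 5
F (Maxine): max(17, 5) = 17
Root (Minnie): min(17, 17) = 17

17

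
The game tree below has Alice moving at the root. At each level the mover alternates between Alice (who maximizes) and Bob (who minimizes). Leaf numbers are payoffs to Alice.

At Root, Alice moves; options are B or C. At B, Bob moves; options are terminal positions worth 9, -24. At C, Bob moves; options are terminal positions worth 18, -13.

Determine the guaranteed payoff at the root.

B (Bob): min(9, -24) = -24
C (Bob): min(18, -13) = -13
Root (Alice): max(-24, -13) = -13

-13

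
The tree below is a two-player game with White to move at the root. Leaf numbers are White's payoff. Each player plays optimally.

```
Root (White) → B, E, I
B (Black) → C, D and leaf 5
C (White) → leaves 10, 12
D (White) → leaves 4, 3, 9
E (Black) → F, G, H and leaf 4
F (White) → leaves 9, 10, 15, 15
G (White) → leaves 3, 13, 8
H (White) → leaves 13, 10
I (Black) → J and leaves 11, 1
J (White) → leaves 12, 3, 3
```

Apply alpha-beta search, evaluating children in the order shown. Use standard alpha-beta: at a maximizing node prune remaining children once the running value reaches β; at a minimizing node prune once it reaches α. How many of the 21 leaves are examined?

20

C [α=-∞,β=+∞]: v=12
D [α=-∞,β=12]: v=9
B [α=-∞,β=+∞]: v=5
F [α=5,β=+∞]: v=15
G [α=5,β=15]: v=13
H [α=5,β=13]: v=13 after child 1 ≥ β → β-cutoff, skip 1
E [α=5,β=+∞]: v=4
J [α=5,β=+∞]: v=12
I [α=5,β=+∞]: v=1
Root [α=-∞,β=+∞]: v=5
Leaves evaluated: 20 of 21.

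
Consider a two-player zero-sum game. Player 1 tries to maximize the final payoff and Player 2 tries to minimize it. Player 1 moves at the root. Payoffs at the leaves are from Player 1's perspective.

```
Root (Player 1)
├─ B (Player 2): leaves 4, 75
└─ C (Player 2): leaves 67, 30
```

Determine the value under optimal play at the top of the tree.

30

B (Player 2): min(4, 75) = 4
C (Player 2): min(67, 30) = 30
Root (Player 1): max(4, 30) = 30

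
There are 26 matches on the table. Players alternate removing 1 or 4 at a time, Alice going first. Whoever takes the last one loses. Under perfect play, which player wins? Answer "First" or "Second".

Second

W/L table (W = player to move can force a win):
i:   0  1  2  3  4  5  6  7  8  9 10 11 12 13 14 15 16 17 18 19 20 21 22 23 24 25 26
     W  L  W  L  W  W  L  W  L  W  W  L  W  L  W  W  L  W  L  W  W  L  W  L  W  W  L
Position 26 is L, so the second player wins.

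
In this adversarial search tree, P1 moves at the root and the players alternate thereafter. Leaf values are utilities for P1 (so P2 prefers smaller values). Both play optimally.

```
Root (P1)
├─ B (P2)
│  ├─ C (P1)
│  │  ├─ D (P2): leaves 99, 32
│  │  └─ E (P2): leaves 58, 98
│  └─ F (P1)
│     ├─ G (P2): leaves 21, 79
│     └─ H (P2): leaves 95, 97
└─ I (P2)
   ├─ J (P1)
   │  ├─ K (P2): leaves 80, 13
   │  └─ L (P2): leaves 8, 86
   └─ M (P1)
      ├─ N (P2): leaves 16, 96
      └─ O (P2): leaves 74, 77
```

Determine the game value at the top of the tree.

D (P2): min(99, 32) = 32
E (P2): min(58, 98) = 58
C (P1): max(32, 58) = 58
G (P2): min(21, 79) = 21
H (P2): min(95, 97) = 95
F (P1): max(21, 95) = 95
B (P2): min(58, 95) = 58
K (P2): min(80, 13) = 13
L (P2): min(8, 86) = 8
J (P1): max(13, 8) = 13
N (P2): min(16, 96) = 16
O (P2): min(74, 77) = 74
M (P1): max(16, 74) = 74
I (P2): min(13, 74) = 13
Root (P1): max(58, 13) = 58

58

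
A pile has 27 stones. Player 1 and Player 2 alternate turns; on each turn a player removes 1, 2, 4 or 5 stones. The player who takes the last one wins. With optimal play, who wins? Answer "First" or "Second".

Compute winning (W) and losing (L) positions by backward induction:
i:   0  1  2  3  4  5  6  7  8  9 10 11 12 13 14 15 16 17 18 19 20 21 22 23 24 25 26 27
     L  W  W  L  W  W  L  W  W  L  W  W  L  W  W  L  W  W  L  W  W  L  W  W  L  W  W  L
Position 27 is L, so the second player wins.

Second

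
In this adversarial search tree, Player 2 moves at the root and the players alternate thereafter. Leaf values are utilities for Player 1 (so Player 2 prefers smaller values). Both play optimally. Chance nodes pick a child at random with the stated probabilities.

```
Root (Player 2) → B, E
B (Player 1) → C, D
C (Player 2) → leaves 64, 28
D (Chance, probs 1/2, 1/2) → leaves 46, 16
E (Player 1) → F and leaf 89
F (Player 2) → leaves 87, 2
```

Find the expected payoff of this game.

C (Player 2): min(64, 28) = 28
D (Chance): 1/2·46 + 1/2·16 = 31
B (Player 1): max(28, 31) = 31
F (Player 2): min(87, 2) = 2
E (Player 1): max(2, 89) = 89
Root (Player 2): min(31, 89) = 31

31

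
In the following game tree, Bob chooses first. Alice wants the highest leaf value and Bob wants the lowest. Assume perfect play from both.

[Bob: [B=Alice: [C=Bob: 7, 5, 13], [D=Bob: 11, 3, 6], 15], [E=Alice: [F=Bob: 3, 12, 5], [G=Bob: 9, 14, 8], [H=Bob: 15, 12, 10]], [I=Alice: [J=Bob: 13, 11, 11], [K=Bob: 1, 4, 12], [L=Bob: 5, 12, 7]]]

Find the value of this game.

10

C (Bob): min(7, 5, 13) = 5
D (Bob): min(11, 3, 6) = 3
B (Alice): max(5, 3, 15) = 15
F (Bob): min(3, 12, 5) = 3
G (Bob): min(9, 14, 8) = 8
H (Bob): min(15, 12, 10) = 10
E (Alice): max(3, 8, 10) = 10
J (Bob): min(13, 11, 11) = 11
K (Bob): min(1, 4, 12) = 1
L (Bob): min(5, 12, 7) = 5
I (Alice): max(11, 1, 5) = 11
Root (Bob): min(15, 10, 11) = 10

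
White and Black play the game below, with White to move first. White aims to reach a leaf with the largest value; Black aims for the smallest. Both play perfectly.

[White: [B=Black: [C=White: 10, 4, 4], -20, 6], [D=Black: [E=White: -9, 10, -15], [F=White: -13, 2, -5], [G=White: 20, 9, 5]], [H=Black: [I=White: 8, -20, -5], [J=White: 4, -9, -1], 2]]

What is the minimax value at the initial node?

2

C (White): max(10, 4, 4) = 10
B (Black): min(10, -20, 6) = -20
E (White): max(-9, 10, -15) = 10
F (White): max(-13, 2, -5) = 2
G (White): max(20, 9, 5) = 20
D (Black): min(10, 2, 20) = 2
I (White): max(8, -20, -5) = 8
J (White): max(4, -9, -1) = 4
H (Black): min(8, 4, 2) = 2
Root (White): max(-20, 2, 2) = 2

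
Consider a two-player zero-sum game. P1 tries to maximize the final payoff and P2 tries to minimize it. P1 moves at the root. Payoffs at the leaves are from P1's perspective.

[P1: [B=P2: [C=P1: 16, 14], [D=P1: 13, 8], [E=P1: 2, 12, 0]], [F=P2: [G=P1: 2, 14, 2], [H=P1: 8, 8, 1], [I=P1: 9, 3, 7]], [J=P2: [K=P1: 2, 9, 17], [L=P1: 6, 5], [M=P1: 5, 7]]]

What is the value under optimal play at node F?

8

G: max(2, 14, 2) = 14
H: max(8, 8, 1) = 8
I: max(9, 3, 7) = 9
F: min(14, 8, 9) = 8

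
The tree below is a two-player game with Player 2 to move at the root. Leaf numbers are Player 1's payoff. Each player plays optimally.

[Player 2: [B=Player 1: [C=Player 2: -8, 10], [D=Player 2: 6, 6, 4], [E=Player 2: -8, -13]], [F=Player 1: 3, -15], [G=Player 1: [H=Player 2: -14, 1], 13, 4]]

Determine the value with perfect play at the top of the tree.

3

C (Player 2): min(-8, 10) = -8
D (Player 2): min(6, 6, 4) = 4
E (Player 2): min(-8, -13) = -13
B (Player 1): max(-8, 4, -13) = 4
F (Player 1): max(3, -15) = 3
H (Player 2): min(-14, 1) = -14
G (Player 1): max(-14, 13, 4) = 13
Root (Player 2): min(4, 3, 13) = 3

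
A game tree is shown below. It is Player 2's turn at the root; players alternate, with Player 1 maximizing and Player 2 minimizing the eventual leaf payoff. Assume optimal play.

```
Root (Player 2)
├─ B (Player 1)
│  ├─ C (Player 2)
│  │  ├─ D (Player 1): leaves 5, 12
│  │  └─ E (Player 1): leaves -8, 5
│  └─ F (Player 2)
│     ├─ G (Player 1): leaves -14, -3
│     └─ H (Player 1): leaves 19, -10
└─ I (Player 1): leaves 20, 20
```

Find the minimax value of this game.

5

D (Player 1): max(5, 12) = 12
E (Player 1): max(-8, 5) = 5
C (Player 2): min(12, 5) = 5
G (Player 1): max(-14, -3) = -3
H (Player 1): max(19, -10) = 19
F (Player 2): min(-3, 19) = -3
B (Player 1): max(5, -3) = 5
I (Player 1): max(20, 20) = 20
Root (Player 2): min(5, 20) = 5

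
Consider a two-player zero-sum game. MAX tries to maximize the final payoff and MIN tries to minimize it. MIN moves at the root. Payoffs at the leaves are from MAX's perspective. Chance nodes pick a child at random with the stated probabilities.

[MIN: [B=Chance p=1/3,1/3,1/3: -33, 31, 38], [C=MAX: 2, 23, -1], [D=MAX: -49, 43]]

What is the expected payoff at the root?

B (Chance): 1/3·-33 + 1/3·31 + 1/3·38 = 12
C (MAX): max(2, 23, -1) = 23
D (MAX): max(-49, 43) = 43
Root (MIN): min(12, 23, 43) = 12

12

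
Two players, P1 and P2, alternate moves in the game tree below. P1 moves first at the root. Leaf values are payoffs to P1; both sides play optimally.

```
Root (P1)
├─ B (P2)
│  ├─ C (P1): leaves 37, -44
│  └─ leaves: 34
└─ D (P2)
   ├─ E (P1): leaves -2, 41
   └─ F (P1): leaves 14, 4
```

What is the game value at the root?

34

C (P1): max(37, -44) = 37
B (P2): min(37, 34) = 34
E (P1): max(-2, 41) = 41
F (P1): max(14, 4) = 14
D (P2): min(41, 14) = 14
Root (P1): max(34, 14) = 34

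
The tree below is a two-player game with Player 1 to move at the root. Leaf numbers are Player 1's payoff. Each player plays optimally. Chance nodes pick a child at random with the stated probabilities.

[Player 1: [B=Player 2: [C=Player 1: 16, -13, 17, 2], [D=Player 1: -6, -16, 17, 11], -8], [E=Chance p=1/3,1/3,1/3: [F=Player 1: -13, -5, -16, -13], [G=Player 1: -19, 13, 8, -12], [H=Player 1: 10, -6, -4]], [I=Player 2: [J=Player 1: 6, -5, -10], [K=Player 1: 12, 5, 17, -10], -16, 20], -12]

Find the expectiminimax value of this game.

C (Player 1): max(16, -13, 17, 2) = 17
D (Player 1): max(-6, -16, 17, 11) = 17
B (Player 2): min(17, 17, -8) = -8
F (Player 1): max(-13, -5, -16, -13) = -5
G (Player 1): max(-19, 13, 8, -12) = 13
H (Player 1): max(10, -6, -4) = 10
E (Chance): 1/3·-5 + 1/3·13 + 1/3·10 = 6
J (Player 1): max(6, -5, -10) = 6
K (Player 1): max(12, 5, 17, -10) = 17
I (Player 2): min(6, 17, -16, 20) = -16
Root (Player 1): max(-8, 6, -16, -12) = 6

6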